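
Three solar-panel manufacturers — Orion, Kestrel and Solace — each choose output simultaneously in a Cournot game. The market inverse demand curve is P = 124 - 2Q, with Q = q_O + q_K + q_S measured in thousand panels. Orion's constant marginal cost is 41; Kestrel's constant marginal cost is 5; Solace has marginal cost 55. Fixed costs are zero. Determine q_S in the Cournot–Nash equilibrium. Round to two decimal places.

Orion's profit: π_O = (124 - 2Q)q_O - (41q_O). Setting ∂π_O/∂q_O = 0: 83 - 4q_O - 2(q_K + q_S) = 0.
Kestrel's first-order condition: 119 - 4q_K - 2(q_O + q_S) = 0.
Solace's profit: π_S = (124 - 2Q)q_S - (55q_S). Setting ∂π_S/∂q_S = 0: 69 - 4q_S - 2(q_O + q_K) = 0.
Summing all 3 equations gives 271 − 8Q = 0, hence Q = 271/8.
Back-substituting: q_O = (83 − 271/4)/2 = 61/8, q_K = (119 − 271/4)/2 = 205/8, q_S = (69 − 271/4)/2 = 5/8.

0.63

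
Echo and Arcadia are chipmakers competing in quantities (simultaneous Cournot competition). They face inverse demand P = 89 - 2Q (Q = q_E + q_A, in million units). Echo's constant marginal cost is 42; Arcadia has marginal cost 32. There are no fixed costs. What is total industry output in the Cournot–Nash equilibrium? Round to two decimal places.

Echo's profit: π_E = (89 - 2Q)q_E - (42q_E). Setting ∂π_E/∂q_E = 0: 47 - 4q_E - 2(q_A) = 0.
Arcadia's first-order condition: 57 - 4q_A - 2(q_E) = 0.
So q_E = (47 - 2q_A)/4 and q_A = (57 - 2q_E)/4.
Substituting one into the other gives q_E = 37/6 and q_A = 67/6.
Total output Q = 37/6 + 67/6 = 52/3.

17.33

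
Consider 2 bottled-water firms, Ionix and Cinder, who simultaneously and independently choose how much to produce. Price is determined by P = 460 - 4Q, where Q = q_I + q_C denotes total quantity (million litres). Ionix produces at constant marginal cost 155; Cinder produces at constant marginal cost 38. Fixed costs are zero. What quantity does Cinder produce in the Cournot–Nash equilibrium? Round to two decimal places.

44.92

Ionix's profit: π_I = (460 - 4Q)q_I - (155q_I). Setting ∂π_I/∂q_I = 0: 305 - 8q_I - 4(q_C) = 0.
Cinder's first-order condition: 422 - 8q_C - 4(q_I) = 0.
Rearranging gives the reaction functions q_I = (305 - 4q_C)/8 and q_C = (422 - 4q_I)/8.
Solving the pair: q_I = 47/3, q_C = 539/12.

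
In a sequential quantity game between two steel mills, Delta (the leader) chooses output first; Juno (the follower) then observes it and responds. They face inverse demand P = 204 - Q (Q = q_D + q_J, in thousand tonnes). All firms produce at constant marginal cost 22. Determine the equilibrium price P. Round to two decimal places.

67.50

Solve by backward induction. Given q_D, the follower Juno maximises π_J = (204 - q_D - q_J)q_J - 22q_J.
Setting the follower's marginal profit to zero, 182 - q_D - 2q_J = 0, i.e. q_J = (182 - q_D)/2.
The leader anticipates this reaction. Substituting into P = 204 - Q gives P = 113 - (1/2)q_D, so π_D = (113 - (1/2)q_D)q_D - 22q_D.
Maximising: ∂π_D/∂q_D = 91 - q_D = 0, giving q_D = 91.
Then q_J = (182 - 91)/2 = 91/2.
Total output Q = 273/2, so price P = 204 - 273/2 = 135/2.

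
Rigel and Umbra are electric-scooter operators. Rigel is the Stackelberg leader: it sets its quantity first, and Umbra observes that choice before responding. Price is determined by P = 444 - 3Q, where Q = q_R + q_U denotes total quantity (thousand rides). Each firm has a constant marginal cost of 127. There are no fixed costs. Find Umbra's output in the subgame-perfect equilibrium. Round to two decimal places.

26.42

The follower Umbra best-responds to any q_R: π_U = (444 - 3Q)q_U - 127q_U.
Follower FOC: 317 - 3q_R - 6q_U = 0, so q_U(q_R) = (317 - 3q_R)/6.
Rigel substitutes q_U(q_R) into its own profit: π_R = q_R(444 - 3q_R - (317 - 3q_R)/2) - 127q_R = (571/2 - (3/2)q_R)q_R - 127q_R.
The leader's first-order condition 317/2 - 3q_R = 0 yields q_R = 317/6.
Then q_U = (317 - 3·(317/6))/6 = 317/12.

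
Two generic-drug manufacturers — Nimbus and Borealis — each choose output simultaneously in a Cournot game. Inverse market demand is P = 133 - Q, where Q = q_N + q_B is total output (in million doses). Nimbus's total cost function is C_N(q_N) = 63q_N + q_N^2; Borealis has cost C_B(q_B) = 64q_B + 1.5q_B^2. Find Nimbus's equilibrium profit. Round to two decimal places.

437.46

Nimbus's profit: π_N = (133 - Q)q_N - (63q_N + q_N²). Setting ∂π_N/∂q_N = 0: 70 - 4q_N - (q_B) = 0.
Borealis's first-order condition: 69 - 5q_B - (q_N) = 0.
Rearranging gives the reaction functions q_N = (70 - q_B)/4 and q_B = (69 - q_N)/5.
Solving the pair: q_N = 281/19, q_B = 206/19.
Price P = 133 - 487/19 = 107.3684.
Nimbus's profit: 107.3684·(281/19) - 63·(281/19) - (281/19)² = 437.4571.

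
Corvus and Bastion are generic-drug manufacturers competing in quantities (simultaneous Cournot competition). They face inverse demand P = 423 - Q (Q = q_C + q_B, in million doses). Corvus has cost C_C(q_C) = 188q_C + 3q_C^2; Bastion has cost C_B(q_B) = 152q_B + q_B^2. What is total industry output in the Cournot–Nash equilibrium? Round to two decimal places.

Corvus's profit: π_C = (423 - Q)q_C - (188q_C + 3q_C²). Setting ∂π_C/∂q_C = 0: 235 - 8q_C - (q_B) = 0.
Bastion's profit: π_B = (423 - Q)q_B - (152q_B + q_B²). Setting ∂π_B/∂q_B = 0: 271 - 4q_B - (q_C) = 0.
Rearranging gives the reaction functions q_C = (235 - q_B)/8 and q_B = (271 - q_C)/4.
Substituting one into the other gives q_C = 669/31 and q_B = 1933/31.
Total output Q = 669/31 + 1933/31 = 83.9355.

83.94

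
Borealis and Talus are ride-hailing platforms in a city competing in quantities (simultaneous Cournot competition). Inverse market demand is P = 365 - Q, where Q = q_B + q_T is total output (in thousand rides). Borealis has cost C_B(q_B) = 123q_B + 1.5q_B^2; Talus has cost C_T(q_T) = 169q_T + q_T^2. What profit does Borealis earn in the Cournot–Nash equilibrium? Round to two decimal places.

Borealis's profit: π_B = (365 - Q)q_B - (123q_B + (3/2)q_B²). Setting ∂π_B/∂q_B = 0: 242 - 5q_B - (q_T) = 0.
Talus's profit: π_T = (365 - Q)q_T - (169q_T + q_T²). Setting ∂π_T/∂q_T = 0: 196 - 4q_T - (q_B) = 0.
Rearranging gives the reaction functions q_B = (242 - q_T)/5 and q_T = (196 - q_B)/4.
Substituting one into the other gives q_B = 772/19 and q_T = 738/19.
Price P = 365 - 1510/19 = 285.5263.
Borealis's profit: 285.5263·(772/19) - 123·(772/19) - (3/2)(772/19)² = 4127.3130.

4127.31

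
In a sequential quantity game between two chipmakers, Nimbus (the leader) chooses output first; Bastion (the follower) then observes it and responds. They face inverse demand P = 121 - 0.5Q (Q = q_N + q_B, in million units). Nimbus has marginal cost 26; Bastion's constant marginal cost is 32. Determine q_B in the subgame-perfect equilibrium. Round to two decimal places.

38.50

The follower Bastion best-responds to any q_N: π_B = (121 - 0.5Q)q_B - 32q_B.
Follower FOC: 89 - (1/2)q_N - q_B = 0, so q_B(q_N) = (89 - (1/2)q_N).
Nimbus substitutes q_B(q_N) into its own profit: π_N = q_N(121 - (1/2)q_N - (89 - (1/2)q_N)/2) - 26q_N = (153/2 - (1/4)q_N)q_N - 26q_N.
The leader's first-order condition 101/2 - (1/2)q_N = 0 yields q_N = 101.
Then q_B = (89 - (1/2)·101) = 77/2.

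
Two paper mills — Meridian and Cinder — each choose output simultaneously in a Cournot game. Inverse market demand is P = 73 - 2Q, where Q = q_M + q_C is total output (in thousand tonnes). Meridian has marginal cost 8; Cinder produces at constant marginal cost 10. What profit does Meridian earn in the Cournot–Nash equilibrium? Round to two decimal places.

249.39

Meridian's profit: π_M = (73 - 2Q)q_M - (8q_M). Setting ∂π_M/∂q_M = 0: 65 - 4q_M - 2(q_C) = 0.
Cinder's profit: π_C = (73 - 2Q)q_C - (10q_C). Setting ∂π_C/∂q_C = 0: 63 - 4q_C - 2(q_M) = 0.
Rearranging gives the reaction functions q_M = (65 - 2q_C)/4 and q_C = (63 - 2q_M)/4.
Solving the pair: q_M = 67/6, q_C = 61/6.
Price P = 73 - 2·(64/3) = 91/3.
Meridian's profit: (91/3 - 8)·(67/6) = 249.3889.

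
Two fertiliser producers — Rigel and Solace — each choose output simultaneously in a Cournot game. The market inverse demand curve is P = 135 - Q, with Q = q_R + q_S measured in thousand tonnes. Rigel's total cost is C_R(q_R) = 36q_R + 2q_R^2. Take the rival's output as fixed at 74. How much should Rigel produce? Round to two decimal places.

With the rival's output fixed at 74, Rigel's profit is π_R = (135 - 74 - q_R)q_R - (36q_R + 2q_R²) = (61 - q_R)q_R - (36q_R + 2q_R²).
∂π_R/∂q_R = 25 - 6q_R = 0, so q_R = 25/6.

4.17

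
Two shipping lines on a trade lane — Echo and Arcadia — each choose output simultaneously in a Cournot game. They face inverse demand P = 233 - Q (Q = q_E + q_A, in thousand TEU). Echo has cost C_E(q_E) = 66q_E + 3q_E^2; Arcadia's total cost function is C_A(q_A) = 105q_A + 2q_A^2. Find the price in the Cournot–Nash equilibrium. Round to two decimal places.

Echo's profit: π_E = (233 - Q)q_E - (66q_E + 3q_E²). Setting ∂π_E/∂q_E = 0: 167 - 8q_E - (q_A) = 0.
Arcadia's profit: π_A = (233 - Q)q_A - (105q_A + 2q_A²). Setting ∂π_A/∂q_A = 0: 128 - 6q_A - (q_E) = 0.
Rearranging gives the reaction functions q_E = (167 - q_A)/8 and q_A = (128 - q_E)/6.
Substituting one into the other gives q_E = 874/47 and q_A = 857/47.
Total output Q = 1731/47, so price P = 233 - 1731/47 = 196.1702.

196.17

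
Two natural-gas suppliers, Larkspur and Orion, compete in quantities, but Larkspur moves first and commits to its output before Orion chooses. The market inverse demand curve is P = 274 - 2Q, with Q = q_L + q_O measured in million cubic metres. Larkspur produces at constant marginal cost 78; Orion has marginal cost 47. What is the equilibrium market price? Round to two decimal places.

119.25

Solve by backward induction. Given q_L, the follower Orion maximises π_O = (274 - 2q_L - 2q_O)q_O - 47q_O.
∂π_O/∂q_O = 227 - 2q_L - 4q_O = 0 gives the reaction function q_O = (227 - 2q_L)/4.
The leader anticipates this reaction. Substituting into P = 274 - 2Q gives P = 321/2 - q_L, so π_L = (321/2 - q_L)q_L - 78q_L.
Leader FOC: 165/2 - 2q_L = 0, so q_L = 165/4.
Then q_O = (227 - 2·(165/4))/4 = 289/8.
Total output Q = 619/8, so price P = 274 - 2·(619/8) = 477/4.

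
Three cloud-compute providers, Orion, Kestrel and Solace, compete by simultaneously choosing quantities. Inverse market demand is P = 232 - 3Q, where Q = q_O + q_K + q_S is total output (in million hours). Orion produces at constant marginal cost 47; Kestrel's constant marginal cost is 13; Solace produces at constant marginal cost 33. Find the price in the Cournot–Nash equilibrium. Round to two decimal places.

81.25

Orion's profit: π_O = (232 - 3Q)q_O - (47q_O). Setting ∂π_O/∂q_O = 0: 185 - 6q_O - 3(q_K + q_S) = 0.
Kestrel's first-order condition: 219 - 6q_K - 3(q_O + q_S) = 0.
Solace's profit: π_S = (232 - 3Q)q_S - (33q_S). Setting ∂π_S/∂q_S = 0: 199 - 6q_S - 3(q_O + q_K) = 0.
Adding the 3 first-order conditions: 603 − 12Q = 0, so Q = 201/4.
Back-substituting: q_O = (185 − 603/4)/3 = 137/12, q_K = (219 − 603/4)/3 = 91/4, q_S = (199 − 603/4)/3 = 193/12.
Total output Q = 201/4, so price P = 232 - 3·(201/4) = 325/4.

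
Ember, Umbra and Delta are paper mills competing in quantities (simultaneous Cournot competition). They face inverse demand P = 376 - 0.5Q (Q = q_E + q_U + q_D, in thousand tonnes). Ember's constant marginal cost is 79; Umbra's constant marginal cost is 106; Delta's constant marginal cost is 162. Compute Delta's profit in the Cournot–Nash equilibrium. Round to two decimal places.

703.13

Ember's profit: π_E = (376 - 0.5Q)q_E - (79q_E). Setting ∂π_E/∂q_E = 0: 297 - q_E - (1/2)(q_U + q_D) = 0.
Umbra's profit: π_U = (376 - 0.5Q)q_U - (106q_U). Setting ∂π_U/∂q_U = 0: 270 - q_U - (1/2)(q_E + q_D) = 0.
Delta's profit: π_D = (376 - 0.5Q)q_D - (162q_D). Setting ∂π_D/∂q_D = 0: 214 - q_D - (1/2)(q_E + q_U) = 0.
Adding the 3 conditions: 781 − Q − Q = 0, i.e. Q = 781/2.
Back-substituting: q_E = (297 − 781/4)/(1/2) = 407/2, q_U = (270 − 781/4)/(1/2) = 299/2, q_D = (214 − 781/4)/(1/2) = 75/2.
Price P = 376 - (1/2)·(781/2) = 723/4.
Delta's profit: (723/4 - 162)·(75/2) = 703.1250.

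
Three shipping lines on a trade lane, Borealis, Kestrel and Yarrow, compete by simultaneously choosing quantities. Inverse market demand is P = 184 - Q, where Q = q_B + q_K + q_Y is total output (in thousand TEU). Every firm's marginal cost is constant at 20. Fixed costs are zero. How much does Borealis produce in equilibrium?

A representative firm's profit is π_i = q_i(184 - Q) - 20q_i.
Setting ∂π_i/∂q_i = 0 with rivals' quantities fixed: 164 - 2q_i - Σ_{j≠i} q_j = 0.
By symmetry each firm produces the same amount; substituting Σ_{j≠i} q_j = 2q_i yields q_i = 164/4 = 41.

41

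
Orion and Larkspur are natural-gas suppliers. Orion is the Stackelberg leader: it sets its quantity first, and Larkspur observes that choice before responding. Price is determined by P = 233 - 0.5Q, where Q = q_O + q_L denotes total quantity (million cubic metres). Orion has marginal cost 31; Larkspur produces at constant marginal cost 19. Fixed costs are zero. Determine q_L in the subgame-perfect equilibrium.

119

The follower Larkspur best-responds to any q_O: π_L = (233 - 0.5Q)q_L - 19q_L.
Follower FOC: 214 - (1/2)q_O - q_L = 0, so q_L(q_O) = (214 - (1/2)q_O).
The leader anticipates this reaction. Substituting into P = 233 - 0.5Q gives P = 126 - (1/4)q_O, so π_O = (126 - (1/4)q_O)q_O - 31q_O.
The leader's first-order condition 95 - (1/2)q_O = 0 yields q_O = 190.
Then q_L = (214 - (1/2)·190) = 119.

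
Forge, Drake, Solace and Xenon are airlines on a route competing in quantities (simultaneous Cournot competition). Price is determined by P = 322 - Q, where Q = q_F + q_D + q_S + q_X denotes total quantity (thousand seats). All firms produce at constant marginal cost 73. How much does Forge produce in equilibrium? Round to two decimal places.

Each firm earns π_i = (322 - Q)q_i - 73q_i.
First-order condition (treating rivals' output as given): 249 - 2q_i - Σ_{j≠i} q_j = 0.
By symmetry each firm produces the same amount; substituting Σ_{j≠i} q_j = 3q_i yields q_i = 249/5.

49.80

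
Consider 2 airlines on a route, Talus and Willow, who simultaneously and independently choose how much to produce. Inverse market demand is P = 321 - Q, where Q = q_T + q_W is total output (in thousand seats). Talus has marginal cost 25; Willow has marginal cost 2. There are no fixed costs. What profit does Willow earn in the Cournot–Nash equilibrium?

Talus's profit: π_T = (321 - Q)q_T - (25q_T). Setting ∂π_T/∂q_T = 0: 296 - 2q_T - (q_W) = 0.
Willow's first-order condition: 319 - 2q_W - (q_T) = 0.
Best responses: q_T = (296 - q_W)/2, q_W = (319 - q_T)/2.
Substituting one into the other gives q_T = 91 and q_W = 114.
Price P = 321 - 205 = 116.
Willow's profit: (116 - 2)·114 = 12996.

12996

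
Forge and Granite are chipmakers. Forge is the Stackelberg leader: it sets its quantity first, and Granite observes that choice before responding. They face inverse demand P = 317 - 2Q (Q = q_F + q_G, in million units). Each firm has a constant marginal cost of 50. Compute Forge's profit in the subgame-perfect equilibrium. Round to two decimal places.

4455.56

The follower Granite best-responds to any q_F: π_G = (317 - 2Q)q_G - 50q_G.
∂π_G/∂q_G = 267 - 2q_F - 4q_G = 0 gives the reaction function q_G = (267 - 2q_F)/4.
The leader anticipates this reaction. Substituting into P = 317 - 2Q gives P = 367/2 - q_F, so π_F = (367/2 - q_F)q_F - 50q_F.
Maximising: ∂π_F/∂q_F = 267/2 - 2q_F = 0, giving q_F = 267/4.
Then q_G = (267 - 2·(267/4))/4 = 267/8.
Price P = 317 - 2·(801/8) = 467/4.
Forge's profit: (467/4 - 50)·(267/4) = 4455.5625.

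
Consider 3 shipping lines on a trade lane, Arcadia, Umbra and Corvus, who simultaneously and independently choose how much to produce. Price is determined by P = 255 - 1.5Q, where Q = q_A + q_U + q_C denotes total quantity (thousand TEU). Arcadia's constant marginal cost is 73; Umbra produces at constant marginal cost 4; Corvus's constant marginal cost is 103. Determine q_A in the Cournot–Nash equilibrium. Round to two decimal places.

23.83

Arcadia's profit: π_A = (255 - 1.5Q)q_A - (73q_A). Setting ∂π_A/∂q_A = 0: 182 - 3q_A - (3/2)(q_U + q_C) = 0.
Umbra's first-order condition: 251 - 3q_U - (3/2)(q_A + q_C) = 0.
Corvus's profit: π_C = (255 - 1.5Q)q_C - (103q_C). Setting ∂π_C/∂q_C = 0: 152 - 3q_C - (3/2)(q_A + q_U) = 0.
Adding the 3 first-order conditions: 585 − 6Q = 0, so Q = 195/2.
Back-substituting: q_A = (182 − 585/4)/(3/2) = 143/6, q_U = (251 − 585/4)/(3/2) = 419/6, q_C = (152 − 585/4)/(3/2) = 23/6.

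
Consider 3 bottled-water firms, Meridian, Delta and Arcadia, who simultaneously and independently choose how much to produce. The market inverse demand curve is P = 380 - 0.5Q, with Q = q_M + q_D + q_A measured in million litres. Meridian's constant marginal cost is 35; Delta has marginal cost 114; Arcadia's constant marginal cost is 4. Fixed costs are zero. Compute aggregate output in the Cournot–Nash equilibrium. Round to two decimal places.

493.50

Meridian's profit: π_M = (380 - 0.5Q)q_M - (35q_M). Setting ∂π_M/∂q_M = 0: 345 - q_M - (1/2)(q_D + q_A) = 0.
Delta's first-order condition: 266 - q_D - (1/2)(q_M + q_A) = 0.
Arcadia's profit: π_A = (380 - 0.5Q)q_A - (4q_A). Setting ∂π_A/∂q_A = 0: 376 - q_A - (1/2)(q_M + q_D) = 0.
Adding the 3 conditions: 987 − Q − Q = 0, i.e. Q = 987/2.
Back-substituting: q_M = (345 − 987/4)/(1/2) = 393/2, q_D = (266 − 987/4)/(1/2) = 77/2, q_A = (376 − 987/4)/(1/2) = 517/2.
Total output Q = 393/2 + 77/2 + 517/2 = 987/2.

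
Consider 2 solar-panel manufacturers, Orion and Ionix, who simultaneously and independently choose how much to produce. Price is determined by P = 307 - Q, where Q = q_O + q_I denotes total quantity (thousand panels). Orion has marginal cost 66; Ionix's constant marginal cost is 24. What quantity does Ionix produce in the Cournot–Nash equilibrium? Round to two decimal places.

Orion's profit: π_O = (307 - Q)q_O - (66q_O). Setting ∂π_O/∂q_O = 0: 241 - 2q_O - (q_I) = 0.
Ionix's first-order condition: 283 - 2q_I - (q_O) = 0.
Rearranging gives the reaction functions q_O = (241 - q_I)/2 and q_I = (283 - q_O)/2.
Solving the pair: q_O = 199/3, q_I = 325/3.

108.33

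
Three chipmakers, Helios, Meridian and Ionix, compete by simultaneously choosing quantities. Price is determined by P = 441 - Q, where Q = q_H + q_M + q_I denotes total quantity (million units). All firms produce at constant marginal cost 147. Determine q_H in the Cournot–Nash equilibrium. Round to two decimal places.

A representative firm's profit is π_i = q_i(441 - Q) - 147q_i.
First-order condition (treating rivals' output as given): 294 - 2q_i - Σ_{j≠i} q_j = 0.
By symmetry each firm produces the same amount; substituting Σ_{j≠i} q_j = 2q_i yields q_i = 294/4 = 147/2.

73.50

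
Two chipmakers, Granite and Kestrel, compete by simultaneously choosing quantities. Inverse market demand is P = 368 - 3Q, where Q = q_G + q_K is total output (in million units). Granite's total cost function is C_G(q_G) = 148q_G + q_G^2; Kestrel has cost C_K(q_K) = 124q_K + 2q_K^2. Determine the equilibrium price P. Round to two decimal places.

Granite's profit: π_G = (368 - 3Q)q_G - (148q_G + q_G²). Setting ∂π_G/∂q_G = 0: 220 - 8q_G - 3(q_K) = 0.
Kestrel's profit: π_K = (368 - 3Q)q_K - (124q_K + 2q_K²). Setting ∂π_K/∂q_K = 0: 244 - 10q_K - 3(q_G) = 0.
So q_G = (220 - 3q_K)/8 and q_K = (244 - 3q_G)/10.
Solving the pair: q_G = 1468/71, q_K = 1292/71.
Total output Q = 38.8732, so price P = 368 - 3·38.8732 = 251.3803.

251.38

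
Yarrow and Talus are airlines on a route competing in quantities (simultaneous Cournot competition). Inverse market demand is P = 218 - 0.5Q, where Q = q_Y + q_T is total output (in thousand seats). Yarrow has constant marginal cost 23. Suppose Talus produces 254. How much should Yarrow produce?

With the rival's output fixed at 254, Yarrow's profit is π_Y = (218 - (1/2)·254 - (1/2)q_Y)q_Y - (23q_Y) = (91 - (1/2)q_Y)q_Y - (23q_Y).
∂π_Y/∂q_Y = 68 - q_Y = 0, so q_Y = 68.

68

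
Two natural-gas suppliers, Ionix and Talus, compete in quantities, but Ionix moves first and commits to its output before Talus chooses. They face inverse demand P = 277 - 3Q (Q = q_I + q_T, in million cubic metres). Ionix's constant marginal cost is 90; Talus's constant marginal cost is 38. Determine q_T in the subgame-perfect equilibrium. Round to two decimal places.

28.58

Solve by backward induction. Given q_I, the follower Talus maximises π_T = (277 - 3q_I - 3q_T)q_T - 38q_T.
Setting the follower's marginal profit to zero, 239 - 3q_I - 6q_T = 0, i.e. q_T = (239 - 3q_I)/6.
The leader anticipates this reaction. Substituting into P = 277 - 3Q gives P = 315/2 - (3/2)q_I, so π_I = (315/2 - (3/2)q_I)q_I - 90q_I.
The leader's first-order condition 135/2 - 3q_I = 0 yields q_I = 45/2.
Then q_T = (239 - 3·(45/2))/6 = 343/12.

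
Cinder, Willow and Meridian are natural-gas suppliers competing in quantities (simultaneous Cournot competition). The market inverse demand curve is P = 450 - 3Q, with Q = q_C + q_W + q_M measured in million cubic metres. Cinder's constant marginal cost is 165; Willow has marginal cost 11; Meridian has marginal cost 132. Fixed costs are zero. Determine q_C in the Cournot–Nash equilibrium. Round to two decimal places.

Cinder's profit: π_C = (450 - 3Q)q_C - (165q_C). Setting ∂π_C/∂q_C = 0: 285 - 6q_C - 3(q_W + q_M) = 0.
Willow's first-order condition: 439 - 6q_W - 3(q_C + q_M) = 0.
Meridian's first-order condition: 318 - 6q_M - 3(q_C + q_W) = 0.
Adding the 3 first-order conditions: 1042 − 12Q = 0, so Q = 521/6.
Back-substituting: q_C = (285 − 521/2)/3 = 49/6, q_W = (439 − 521/2)/3 = 119/2, q_M = (318 − 521/2)/3 = 115/6.

8.17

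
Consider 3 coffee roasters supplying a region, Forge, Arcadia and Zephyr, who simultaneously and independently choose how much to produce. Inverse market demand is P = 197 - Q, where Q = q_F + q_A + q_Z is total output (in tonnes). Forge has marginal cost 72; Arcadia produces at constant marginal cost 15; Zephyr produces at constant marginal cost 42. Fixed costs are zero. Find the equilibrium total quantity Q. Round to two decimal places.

Forge's profit: π_F = (197 - Q)q_F - (72q_F). Setting ∂π_F/∂q_F = 0: 125 - 2q_F - (q_A + q_Z) = 0.
Arcadia's profit: π_A = (197 - Q)q_A - (15q_A). Setting ∂π_A/∂q_A = 0: 182 - 2q_A - (q_F + q_Z) = 0.
Zephyr's first-order condition: 155 - 2q_Z - (q_F + q_A) = 0.
Adding the 3 first-order conditions: 462 − 4Q = 0, so Q = 231/2.
Back-substituting: q_F = (125 − 231/2) = 19/2, q_A = (182 − 231/2) = 133/2, q_Z = (155 − 231/2) = 79/2.
Total output Q = 19/2 + 133/2 + 79/2 = 231/2.

115.50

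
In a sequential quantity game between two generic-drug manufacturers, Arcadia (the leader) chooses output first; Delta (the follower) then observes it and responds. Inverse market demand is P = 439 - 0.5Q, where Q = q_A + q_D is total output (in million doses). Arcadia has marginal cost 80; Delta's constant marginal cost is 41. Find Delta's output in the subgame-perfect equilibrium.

The follower Delta best-responds to any q_A: π_D = (439 - 0.5Q)q_D - 41q_D.
Follower FOC: 398 - (1/2)q_A - q_D = 0, so q_D(q_A) = (398 - (1/2)q_A).
The leader anticipates this reaction. Substituting into P = 439 - 0.5Q gives P = 240 - (1/4)q_A, so π_A = (240 - (1/4)q_A)q_A - 80q_A.
Leader FOC: 160 - (1/2)q_A = 0, so q_A = 320.
Then q_D = (398 - (1/2)·320) = 238.

238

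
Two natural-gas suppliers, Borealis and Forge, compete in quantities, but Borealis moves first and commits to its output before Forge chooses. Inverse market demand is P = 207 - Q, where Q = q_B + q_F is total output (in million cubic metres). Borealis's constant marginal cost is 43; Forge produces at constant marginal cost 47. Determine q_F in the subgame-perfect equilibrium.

Solve by backward induction. Given q_B, the follower Forge maximises π_F = (207 - q_B - q_F)q_F - 47q_F.
Follower FOC: 160 - q_B - 2q_F = 0, so q_F(q_B) = (160 - q_B)/2.
Borealis substitutes q_F(q_B) into its own profit: π_B = q_B(207 - q_B - (160 - q_B)/2) - 43q_B = (127 - (1/2)q_B)q_B - 43q_B.
Maximising: ∂π_B/∂q_B = 84 - q_B = 0, giving q_B = 84.
Then q_F = (160 - 84)/2 = 38.

38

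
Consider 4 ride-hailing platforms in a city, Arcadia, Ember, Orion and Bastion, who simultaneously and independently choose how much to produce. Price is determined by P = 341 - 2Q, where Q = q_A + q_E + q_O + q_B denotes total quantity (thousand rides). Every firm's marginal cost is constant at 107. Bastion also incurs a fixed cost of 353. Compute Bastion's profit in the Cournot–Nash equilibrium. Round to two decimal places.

A representative firm's profit is π_i = q_i(341 - 2Q) - 107q_i.
Setting ∂π_i/∂q_i = 0 with rivals' quantities fixed: 234 - 4q_i - 2·Σ_{j≠i} q_j = 0.
By symmetry each firm produces the same amount; substituting Σ_{j≠i} q_j = 3q_i yields q_i = 234/10 = 117/5.
Price P = 341 - 2·(468/5) = 769/5.
Bastion's profit: (769/5 - 107)·(117/5) - 353 = 742.1200.

742.12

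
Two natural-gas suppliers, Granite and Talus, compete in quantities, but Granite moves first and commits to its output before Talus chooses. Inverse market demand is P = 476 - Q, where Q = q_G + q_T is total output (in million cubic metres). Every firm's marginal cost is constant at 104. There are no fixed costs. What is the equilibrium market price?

197

Solve by backward induction. Given q_G, the follower Talus maximises π_T = (476 - q_G - q_T)q_T - 104q_T.
Follower FOC: 372 - q_G - 2q_T = 0, so q_T(q_G) = (372 - q_G)/2.
Granite substitutes q_T(q_G) into its own profit: π_G = q_G(476 - q_G - (372 - q_G)/2) - 104q_G = (290 - (1/2)q_G)q_G - 104q_G.
Maximising: ∂π_G/∂q_G = 186 - q_G = 0, giving q_G = 186.
Then q_T = (372 - 186)/2 = 93.
Total output Q = 279, so price P = 476 - 279 = 197.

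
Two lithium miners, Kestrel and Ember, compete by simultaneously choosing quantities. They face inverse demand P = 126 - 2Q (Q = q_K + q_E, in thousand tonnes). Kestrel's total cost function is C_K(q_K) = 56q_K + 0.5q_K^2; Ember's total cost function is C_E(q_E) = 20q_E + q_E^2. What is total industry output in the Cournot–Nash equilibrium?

Kestrel's profit: π_K = (126 - 2Q)q_K - (56q_K + (1/2)q_K²). Setting ∂π_K/∂q_K = 0: 70 - 5q_K - 2(q_E) = 0.
Ember's first-order condition: 106 - 6q_E - 2(q_K) = 0.
Best responses: q_K = (70 - 2q_E)/5, q_E = (106 - 2q_K)/6.
Substituting one into the other gives q_K = 8 and q_E = 15.
Total output Q = 8 + 15 = 23.

23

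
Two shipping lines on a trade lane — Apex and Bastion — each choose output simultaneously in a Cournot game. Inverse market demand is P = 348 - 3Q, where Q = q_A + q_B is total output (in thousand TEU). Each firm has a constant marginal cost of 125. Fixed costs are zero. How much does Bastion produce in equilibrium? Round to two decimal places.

24.78

Each firm earns π_i = (348 - 3Q)q_i - 125q_i.
First-order condition (treating rivals' output as given): 223 - 6q_i - 3q_j = 0.
With identical firms every q_j equals q_i, so q_j = q_i and 223 = 9q_i, giving q_i = 223/9.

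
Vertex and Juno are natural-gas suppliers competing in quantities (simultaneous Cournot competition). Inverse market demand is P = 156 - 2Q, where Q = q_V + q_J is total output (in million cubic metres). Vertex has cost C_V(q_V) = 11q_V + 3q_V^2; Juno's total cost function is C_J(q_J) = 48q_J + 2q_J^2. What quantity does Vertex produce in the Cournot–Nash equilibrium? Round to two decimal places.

Vertex's profit: π_V = (156 - 2Q)q_V - (11q_V + 3q_V²). Setting ∂π_V/∂q_V = 0: 145 - 10q_V - 2(q_J) = 0.
Juno's profit: π_J = (156 - 2Q)q_J - (48q_J + 2q_J²). Setting ∂π_J/∂q_J = 0: 108 - 8q_J - 2(q_V) = 0.
Best responses: q_V = (145 - 2q_J)/10, q_J = (108 - 2q_V)/8.
Solving the pair: q_V = 236/19, q_J = 395/38.

12.42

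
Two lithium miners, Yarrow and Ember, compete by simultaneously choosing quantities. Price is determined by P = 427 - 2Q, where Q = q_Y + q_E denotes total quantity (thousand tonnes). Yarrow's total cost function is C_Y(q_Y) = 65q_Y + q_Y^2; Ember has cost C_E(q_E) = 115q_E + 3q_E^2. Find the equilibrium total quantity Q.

Yarrow's profit: π_Y = (427 - 2Q)q_Y - (65q_Y + q_Y²). Setting ∂π_Y/∂q_Y = 0: 362 - 6q_Y - 2(q_E) = 0.
Ember's profit: π_E = (427 - 2Q)q_E - (115q_E + 3q_E²). Setting ∂π_E/∂q_E = 0: 312 - 10q_E - 2(q_Y) = 0.
Rearranging gives the reaction functions q_Y = (362 - 2q_E)/6 and q_E = (312 - 2q_Y)/10.
Solving the pair: q_Y = 107/2, q_E = 41/2.
Total output Q = 107/2 + 41/2 = 74.

74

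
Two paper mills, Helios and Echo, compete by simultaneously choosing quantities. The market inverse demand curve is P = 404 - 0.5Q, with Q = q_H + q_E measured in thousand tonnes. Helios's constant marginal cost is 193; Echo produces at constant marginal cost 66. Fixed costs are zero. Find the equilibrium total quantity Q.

Helios's profit: π_H = (404 - 0.5Q)q_H - (193q_H). Setting ∂π_H/∂q_H = 0: 211 - q_H - (1/2)(q_E) = 0.
Echo's first-order condition: 338 - q_E - (1/2)(q_H) = 0.
Best responses: q_H = (211 - (1/2)q_E), q_E = (338 - (1/2)q_H).
Solving the pair: q_H = 56, q_E = 310.
Total output Q = 56 + 310 = 366.

366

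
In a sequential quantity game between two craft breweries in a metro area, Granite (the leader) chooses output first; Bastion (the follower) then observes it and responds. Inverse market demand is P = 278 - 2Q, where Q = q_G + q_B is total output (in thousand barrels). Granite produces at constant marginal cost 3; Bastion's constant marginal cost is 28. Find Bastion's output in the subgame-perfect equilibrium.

25

The follower Bastion best-responds to any q_G: π_B = (278 - 2Q)q_B - 28q_B.
Setting the follower's marginal profit to zero, 250 - 2q_G - 4q_B = 0, i.e. q_B = (250 - 2q_G)/4.
The leader anticipates this reaction. Substituting into P = 278 - 2Q gives P = 153 - q_G, so π_G = (153 - q_G)q_G - 3q_G.
Maximising: ∂π_G/∂q_G = 150 - 2q_G = 0, giving q_G = 75.
Then q_B = (250 - 2·75)/4 = 25.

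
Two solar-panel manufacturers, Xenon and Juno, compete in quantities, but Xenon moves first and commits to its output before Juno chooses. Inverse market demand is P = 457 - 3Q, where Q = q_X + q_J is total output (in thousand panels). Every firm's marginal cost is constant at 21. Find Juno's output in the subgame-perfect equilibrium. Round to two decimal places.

36.33

Solve by backward induction. Given q_X, the follower Juno maximises π_J = (457 - 3q_X - 3q_J)q_J - 21q_J.
∂π_J/∂q_J = 436 - 3q_X - 6q_J = 0 gives the reaction function q_J = (436 - 3q_X)/6.
Xenon substitutes q_J(q_X) into its own profit: π_X = q_X(457 - 3q_X - (436 - 3q_X)/2) - 21q_X = (239 - (3/2)q_X)q_X - 21q_X.
Maximising: ∂π_X/∂q_X = 218 - 3q_X = 0, giving q_X = 218/3.
Then q_J = (436 - 3·(218/3))/6 = 109/3.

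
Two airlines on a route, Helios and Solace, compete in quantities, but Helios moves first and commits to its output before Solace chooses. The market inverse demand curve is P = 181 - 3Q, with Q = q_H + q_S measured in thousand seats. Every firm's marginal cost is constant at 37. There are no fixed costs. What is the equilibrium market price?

Solve by backward induction. Given q_H, the follower Solace maximises π_S = (181 - 3q_H - 3q_S)q_S - 37q_S.
Setting the follower's marginal profit to zero, 144 - 3q_H - 6q_S = 0, i.e. q_S = (144 - 3q_H)/6.
Helios substitutes q_S(q_H) into its own profit: π_H = q_H(181 - 3q_H - (144 - 3q_H)/2) - 37q_H = (109 - (3/2)q_H)q_H - 37q_H.
Maximising: ∂π_H/∂q_H = 72 - 3q_H = 0, giving q_H = 24.
Then q_S = (144 - 3·24)/6 = 12.
Total output Q = 36, so price P = 181 - 3·36 = 73.

73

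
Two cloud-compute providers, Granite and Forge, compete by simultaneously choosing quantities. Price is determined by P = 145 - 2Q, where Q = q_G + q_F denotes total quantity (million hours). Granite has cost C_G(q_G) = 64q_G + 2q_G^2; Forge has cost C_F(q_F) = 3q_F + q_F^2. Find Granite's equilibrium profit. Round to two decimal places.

84.31

Granite's profit: π_G = (145 - 2Q)q_G - (64q_G + 2q_G²). Setting ∂π_G/∂q_G = 0: 81 - 8q_G - 2(q_F) = 0.
Forge's profit: π_F = (145 - 2Q)q_F - (3q_F + q_F²). Setting ∂π_F/∂q_F = 0: 142 - 6q_F - 2(q_G) = 0.
So q_G = (81 - 2q_F)/8 and q_F = (142 - 2q_G)/6.
Substituting one into the other gives q_G = 101/22 and q_F = 487/22.
Price P = 145 - 2·(294/11) = 1007/11.
Granite's profit: (1007/11)·(101/22) - 64·(101/22) - 2(101/22)² = 84.3058.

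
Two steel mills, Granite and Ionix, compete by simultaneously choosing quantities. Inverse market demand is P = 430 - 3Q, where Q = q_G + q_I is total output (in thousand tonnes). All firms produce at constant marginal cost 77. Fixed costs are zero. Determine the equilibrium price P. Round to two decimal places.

194.67

A representative firm's profit is π_i = q_i(430 - 3Q) - 77q_i.
First-order condition (treating rivals' output as given): 353 - 6q_i - 3q_j = 0.
With identical firms every q_j equals q_i, so q_j = q_i and 353 = 9q_i, giving q_i = 353/9.
Total output Q = 706/9, so price P = 430 - 3·(706/9) = 584/3.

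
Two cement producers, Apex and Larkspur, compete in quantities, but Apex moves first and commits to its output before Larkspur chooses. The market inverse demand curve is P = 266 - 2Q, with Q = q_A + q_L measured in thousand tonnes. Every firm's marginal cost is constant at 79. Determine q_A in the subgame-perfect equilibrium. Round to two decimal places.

The follower Larkspur best-responds to any q_A: π_L = (266 - 2Q)q_L - 79q_L.
Follower FOC: 187 - 2q_A - 4q_L = 0, so q_L(q_A) = (187 - 2q_A)/4.
The leader anticipates this reaction. Substituting into P = 266 - 2Q gives P = 345/2 - q_A, so π_A = (345/2 - q_A)q_A - 79q_A.
Leader FOC: 187/2 - 2q_A = 0, so q_A = 187/4.
Then q_L = (187 - 2·(187/4))/4 = 187/8.

46.75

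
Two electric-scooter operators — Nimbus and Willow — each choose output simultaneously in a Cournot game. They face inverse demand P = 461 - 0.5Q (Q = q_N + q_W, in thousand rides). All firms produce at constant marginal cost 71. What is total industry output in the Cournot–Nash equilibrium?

A representative firm's profit is π_i = q_i(461 - 0.5Q) - 71q_i.
Setting ∂π_i/∂q_i = 0 with rivals' quantities fixed: 390 - q_i - (1/2)q_j = 0.
By symmetry each firm produces the same amount; substituting q_j = q_i yields q_i = 390/(3/2) = 260.
Total output Q = 260 + 260 = 520.

520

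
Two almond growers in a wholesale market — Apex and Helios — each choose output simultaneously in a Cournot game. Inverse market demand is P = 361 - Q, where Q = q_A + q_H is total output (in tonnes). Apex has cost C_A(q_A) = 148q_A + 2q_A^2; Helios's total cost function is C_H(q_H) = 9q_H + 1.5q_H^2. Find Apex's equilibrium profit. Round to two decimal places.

Apex's profit: π_A = (361 - Q)q_A - (148q_A + 2q_A²). Setting ∂π_A/∂q_A = 0: 213 - 6q_A - (q_H) = 0.
Helios's profit: π_H = (361 - Q)q_H - (9q_H + (3/2)q_H²). Setting ∂π_H/∂q_H = 0: 352 - 5q_H - (q_A) = 0.
Rearranging gives the reaction functions q_A = (213 - q_H)/6 and q_H = (352 - q_A)/5.
Substituting one into the other gives q_A = 713/29 and q_H = 1899/29.
Price P = 361 - 90.0690 = 270.9310.
Apex's profit: 270.9310·(713/29) - 148·(713/29) - 2(713/29)² = 1813.4447.

1813.44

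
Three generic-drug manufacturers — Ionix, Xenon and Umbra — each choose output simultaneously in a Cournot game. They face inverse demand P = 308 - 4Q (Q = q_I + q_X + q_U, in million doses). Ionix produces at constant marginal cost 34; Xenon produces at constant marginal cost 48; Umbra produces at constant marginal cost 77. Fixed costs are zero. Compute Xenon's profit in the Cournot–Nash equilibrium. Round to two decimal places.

1181.64

Ionix's profit: π_I = (308 - 4Q)q_I - (34q_I). Setting ∂π_I/∂q_I = 0: 274 - 8q_I - 4(q_X + q_U) = 0.
Xenon's profit: π_X = (308 - 4Q)q_X - (48q_X). Setting ∂π_X/∂q_X = 0: 260 - 8q_X - 4(q_I + q_U) = 0.
Umbra's first-order condition: 231 - 8q_U - 4(q_I + q_X) = 0.
Adding the 3 first-order conditions: 765 − 16Q = 0, so Q = 765/16.
Back-substituting: q_I = (274 − 765/4)/4 = 331/16, q_X = (260 − 765/4)/4 = 275/16, q_U = (231 − 765/4)/4 = 159/16.
Price P = 308 - 4·(765/16) = 467/4.
Xenon's profit: (467/4 - 48)·(275/16) = 1181.6406.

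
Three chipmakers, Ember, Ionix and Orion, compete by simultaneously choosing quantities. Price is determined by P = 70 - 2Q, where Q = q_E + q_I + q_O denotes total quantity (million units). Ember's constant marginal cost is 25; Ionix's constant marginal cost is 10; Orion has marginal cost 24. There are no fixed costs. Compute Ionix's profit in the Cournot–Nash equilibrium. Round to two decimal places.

Ember's profit: π_E = (70 - 2Q)q_E - (25q_E). Setting ∂π_E/∂q_E = 0: 45 - 4q_E - 2(q_I + q_O) = 0.
Ionix's profit: π_I = (70 - 2Q)q_I - (10q_I). Setting ∂π_I/∂q_I = 0: 60 - 4q_I - 2(q_E + q_O) = 0.
Orion's first-order condition: 46 - 4q_O - 2(q_E + q_I) = 0.
Summing all 3 equations gives 151 − 8Q = 0, hence Q = 151/8.
Back-substituting: q_E = (45 − 151/4)/2 = 29/8, q_I = (60 − 151/4)/2 = 89/8, q_O = (46 − 151/4)/2 = 33/8.
Price P = 70 - 2·(151/8) = 129/4.
Ionix's profit: (129/4 - 10)·(89/8) = 247.5313.

247.53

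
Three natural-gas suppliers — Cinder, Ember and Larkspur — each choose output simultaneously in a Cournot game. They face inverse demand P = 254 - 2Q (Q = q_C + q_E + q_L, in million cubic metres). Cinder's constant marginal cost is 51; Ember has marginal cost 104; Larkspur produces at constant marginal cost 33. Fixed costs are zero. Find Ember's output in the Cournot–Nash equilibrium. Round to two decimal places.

3.25

Cinder's profit: π_C = (254 - 2Q)q_C - (51q_C). Setting ∂π_C/∂q_C = 0: 203 - 4q_C - 2(q_E + q_L) = 0.
Ember's profit: π_E = (254 - 2Q)q_E - (104q_E). Setting ∂π_E/∂q_E = 0: 150 - 4q_E - 2(q_C + q_L) = 0.
Larkspur's first-order condition: 221 - 4q_L - 2(q_C + q_E) = 0.
Adding the 3 first-order conditions: 574 − 8Q = 0, so Q = 287/4.
Back-substituting: q_C = (203 − 287/2)/2 = 119/4, q_E = (150 − 287/2)/2 = 13/4, q_L = (221 − 287/2)/2 = 155/4.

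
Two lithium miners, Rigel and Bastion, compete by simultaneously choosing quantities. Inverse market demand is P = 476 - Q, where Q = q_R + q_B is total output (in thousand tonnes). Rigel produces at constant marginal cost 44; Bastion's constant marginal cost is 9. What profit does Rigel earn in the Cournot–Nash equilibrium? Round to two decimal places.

Rigel's profit: π_R = (476 - Q)q_R - (44q_R). Setting ∂π_R/∂q_R = 0: 432 - 2q_R - (q_B) = 0.
Bastion's profit: π_B = (476 - Q)q_B - (9q_B). Setting ∂π_B/∂q_B = 0: 467 - 2q_B - (q_R) = 0.
Best responses: q_R = (432 - q_B)/2, q_B = (467 - q_R)/2.
Substituting one into the other gives q_R = 397/3 and q_B = 502/3.
Price P = 476 - 899/3 = 529/3.
Rigel's profit: (529/3 - 44)·(397/3) = 17512.1111.

17512.11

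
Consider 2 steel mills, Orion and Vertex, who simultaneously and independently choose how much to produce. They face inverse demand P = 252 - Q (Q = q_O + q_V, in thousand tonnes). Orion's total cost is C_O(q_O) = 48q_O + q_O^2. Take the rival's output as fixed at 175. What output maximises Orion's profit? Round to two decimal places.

With the rival's output fixed at 175, Orion's profit is π_O = (252 - 175 - q_O)q_O - (48q_O + q_O²) = (77 - q_O)q_O - (48q_O + q_O²).
∂π_O/∂q_O = 29 - 4q_O = 0, so q_O = 29/4.

7.25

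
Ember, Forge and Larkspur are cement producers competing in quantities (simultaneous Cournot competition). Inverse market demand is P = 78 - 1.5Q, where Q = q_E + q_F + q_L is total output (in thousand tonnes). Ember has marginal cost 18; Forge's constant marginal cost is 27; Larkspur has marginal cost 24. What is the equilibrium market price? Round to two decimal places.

Ember's profit: π_E = (78 - 1.5Q)q_E - (18q_E). Setting ∂π_E/∂q_E = 0: 60 - 3q_E - (3/2)(q_F + q_L) = 0.
Forge's first-order condition: 51 - 3q_F - (3/2)(q_E + q_L) = 0.
Larkspur's profit: π_L = (78 - 1.5Q)q_L - (24q_L). Setting ∂π_L/∂q_L = 0: 54 - 3q_L - (3/2)(q_E + q_F) = 0.
Adding the 3 conditions: 165 − 3Q − 3Q = 0, i.e. Q = 55/2.
Back-substituting: q_E = (60 − 165/4)/(3/2) = 25/2, q_F = (51 − 165/4)/(3/2) = 13/2, q_L = (54 − 165/4)/(3/2) = 17/2.
Total output Q = 55/2, so price P = 78 - (3/2)·(55/2) = 147/4.

36.75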